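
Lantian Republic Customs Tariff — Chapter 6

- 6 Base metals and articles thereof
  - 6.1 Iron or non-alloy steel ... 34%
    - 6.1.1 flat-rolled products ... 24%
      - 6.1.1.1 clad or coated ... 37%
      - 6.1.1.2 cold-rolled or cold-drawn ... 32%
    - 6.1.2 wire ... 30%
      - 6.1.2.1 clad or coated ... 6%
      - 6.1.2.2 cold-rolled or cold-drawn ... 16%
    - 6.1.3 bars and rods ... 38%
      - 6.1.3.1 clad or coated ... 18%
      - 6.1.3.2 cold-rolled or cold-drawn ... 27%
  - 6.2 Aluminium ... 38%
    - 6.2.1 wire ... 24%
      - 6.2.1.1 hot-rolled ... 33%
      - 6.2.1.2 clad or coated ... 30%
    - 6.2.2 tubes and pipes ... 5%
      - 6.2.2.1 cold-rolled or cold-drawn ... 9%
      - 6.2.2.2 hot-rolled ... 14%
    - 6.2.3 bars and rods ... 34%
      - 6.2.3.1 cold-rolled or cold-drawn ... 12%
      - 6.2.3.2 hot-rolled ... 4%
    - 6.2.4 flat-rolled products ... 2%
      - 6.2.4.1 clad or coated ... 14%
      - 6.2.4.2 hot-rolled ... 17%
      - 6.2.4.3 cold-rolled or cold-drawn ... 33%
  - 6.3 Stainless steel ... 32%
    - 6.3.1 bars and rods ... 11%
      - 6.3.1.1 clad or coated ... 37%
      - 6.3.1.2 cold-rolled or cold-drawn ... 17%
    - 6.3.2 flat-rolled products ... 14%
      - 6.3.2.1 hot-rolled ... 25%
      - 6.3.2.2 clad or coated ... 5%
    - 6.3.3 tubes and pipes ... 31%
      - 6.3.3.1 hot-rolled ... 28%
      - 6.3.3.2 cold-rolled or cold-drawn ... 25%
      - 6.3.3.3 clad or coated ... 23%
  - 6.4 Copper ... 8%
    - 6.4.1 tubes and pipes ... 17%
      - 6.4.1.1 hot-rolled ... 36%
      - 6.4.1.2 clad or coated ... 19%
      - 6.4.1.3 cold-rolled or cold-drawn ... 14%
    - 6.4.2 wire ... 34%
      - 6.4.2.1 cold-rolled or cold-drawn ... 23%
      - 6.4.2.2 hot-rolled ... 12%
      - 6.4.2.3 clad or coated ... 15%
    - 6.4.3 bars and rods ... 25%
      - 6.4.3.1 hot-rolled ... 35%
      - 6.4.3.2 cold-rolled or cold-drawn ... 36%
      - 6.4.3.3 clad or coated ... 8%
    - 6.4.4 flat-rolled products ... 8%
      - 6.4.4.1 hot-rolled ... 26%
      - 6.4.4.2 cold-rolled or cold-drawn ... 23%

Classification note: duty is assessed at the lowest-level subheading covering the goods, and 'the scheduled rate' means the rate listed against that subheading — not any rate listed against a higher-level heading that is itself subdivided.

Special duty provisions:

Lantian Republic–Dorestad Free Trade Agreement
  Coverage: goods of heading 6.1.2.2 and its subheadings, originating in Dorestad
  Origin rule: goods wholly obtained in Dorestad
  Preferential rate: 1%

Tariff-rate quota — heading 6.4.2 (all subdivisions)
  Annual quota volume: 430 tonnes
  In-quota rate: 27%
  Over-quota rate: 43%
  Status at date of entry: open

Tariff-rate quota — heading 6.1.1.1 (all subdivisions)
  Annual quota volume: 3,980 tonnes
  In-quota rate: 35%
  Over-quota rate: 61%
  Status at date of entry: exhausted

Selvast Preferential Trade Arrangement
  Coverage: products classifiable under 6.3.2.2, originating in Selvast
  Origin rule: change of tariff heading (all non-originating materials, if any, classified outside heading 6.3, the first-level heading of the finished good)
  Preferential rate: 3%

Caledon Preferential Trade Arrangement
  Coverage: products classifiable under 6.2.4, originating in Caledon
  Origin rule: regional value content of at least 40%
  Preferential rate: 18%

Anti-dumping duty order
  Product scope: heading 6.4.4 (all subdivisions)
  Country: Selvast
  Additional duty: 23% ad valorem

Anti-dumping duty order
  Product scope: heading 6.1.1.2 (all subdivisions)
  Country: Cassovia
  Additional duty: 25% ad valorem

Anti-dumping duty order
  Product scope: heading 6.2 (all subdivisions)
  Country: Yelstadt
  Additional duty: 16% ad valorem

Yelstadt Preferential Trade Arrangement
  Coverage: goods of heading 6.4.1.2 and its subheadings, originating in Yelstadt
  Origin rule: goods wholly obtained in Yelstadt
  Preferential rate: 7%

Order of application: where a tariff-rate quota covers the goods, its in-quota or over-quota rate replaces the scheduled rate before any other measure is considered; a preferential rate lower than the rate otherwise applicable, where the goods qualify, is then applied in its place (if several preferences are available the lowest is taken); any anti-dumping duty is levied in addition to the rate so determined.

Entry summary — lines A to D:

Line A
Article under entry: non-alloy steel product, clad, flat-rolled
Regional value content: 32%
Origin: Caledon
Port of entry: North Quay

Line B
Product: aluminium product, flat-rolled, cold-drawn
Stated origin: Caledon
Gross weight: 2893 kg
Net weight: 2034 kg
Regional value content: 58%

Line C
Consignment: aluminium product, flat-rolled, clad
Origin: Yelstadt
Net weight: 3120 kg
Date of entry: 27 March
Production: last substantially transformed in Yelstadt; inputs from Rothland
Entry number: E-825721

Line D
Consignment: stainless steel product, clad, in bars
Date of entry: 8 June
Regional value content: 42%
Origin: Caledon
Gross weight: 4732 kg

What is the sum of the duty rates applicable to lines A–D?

146%

Line A: non-alloy steel → 6.1; flat-rolled → 6.1.1; clad → 6.1.1.1. Scheduled 37%. quota on 6.1.1.1 exhausted → over-quota 61%; Caledon agreement on 6.2.4: 6.1.1.1 not covered. → 61%.
Line B: aluminium → 6.2; flat-rolled → 6.2.4; cold-drawn → 6.2.4.3. Scheduled 33%. Caledon agreement on 6.2.4: RVC ≥ 40% → 18% available; preferential 18%. → 18%.
Line C: aluminium → 6.2; flat-rolled → 6.2.4; clad → 6.2.4.1. Scheduled 14%. Yelstadt agreement on 6.4.1.2: 6.2.4.1 not covered; anti-dumping (Yelstadt, 6.2): +16%; total 14% + 16% = 30%. → 30%.
Line D: stainless steel → 6.3; in bars → 6.3.1; clad → 6.3.1.1. Scheduled 37%. Caledon agreement on 6.2.4: 6.3.1.1 not covered. → 37%.
Sum: 61% + 18% + 30% + 37% = 146%.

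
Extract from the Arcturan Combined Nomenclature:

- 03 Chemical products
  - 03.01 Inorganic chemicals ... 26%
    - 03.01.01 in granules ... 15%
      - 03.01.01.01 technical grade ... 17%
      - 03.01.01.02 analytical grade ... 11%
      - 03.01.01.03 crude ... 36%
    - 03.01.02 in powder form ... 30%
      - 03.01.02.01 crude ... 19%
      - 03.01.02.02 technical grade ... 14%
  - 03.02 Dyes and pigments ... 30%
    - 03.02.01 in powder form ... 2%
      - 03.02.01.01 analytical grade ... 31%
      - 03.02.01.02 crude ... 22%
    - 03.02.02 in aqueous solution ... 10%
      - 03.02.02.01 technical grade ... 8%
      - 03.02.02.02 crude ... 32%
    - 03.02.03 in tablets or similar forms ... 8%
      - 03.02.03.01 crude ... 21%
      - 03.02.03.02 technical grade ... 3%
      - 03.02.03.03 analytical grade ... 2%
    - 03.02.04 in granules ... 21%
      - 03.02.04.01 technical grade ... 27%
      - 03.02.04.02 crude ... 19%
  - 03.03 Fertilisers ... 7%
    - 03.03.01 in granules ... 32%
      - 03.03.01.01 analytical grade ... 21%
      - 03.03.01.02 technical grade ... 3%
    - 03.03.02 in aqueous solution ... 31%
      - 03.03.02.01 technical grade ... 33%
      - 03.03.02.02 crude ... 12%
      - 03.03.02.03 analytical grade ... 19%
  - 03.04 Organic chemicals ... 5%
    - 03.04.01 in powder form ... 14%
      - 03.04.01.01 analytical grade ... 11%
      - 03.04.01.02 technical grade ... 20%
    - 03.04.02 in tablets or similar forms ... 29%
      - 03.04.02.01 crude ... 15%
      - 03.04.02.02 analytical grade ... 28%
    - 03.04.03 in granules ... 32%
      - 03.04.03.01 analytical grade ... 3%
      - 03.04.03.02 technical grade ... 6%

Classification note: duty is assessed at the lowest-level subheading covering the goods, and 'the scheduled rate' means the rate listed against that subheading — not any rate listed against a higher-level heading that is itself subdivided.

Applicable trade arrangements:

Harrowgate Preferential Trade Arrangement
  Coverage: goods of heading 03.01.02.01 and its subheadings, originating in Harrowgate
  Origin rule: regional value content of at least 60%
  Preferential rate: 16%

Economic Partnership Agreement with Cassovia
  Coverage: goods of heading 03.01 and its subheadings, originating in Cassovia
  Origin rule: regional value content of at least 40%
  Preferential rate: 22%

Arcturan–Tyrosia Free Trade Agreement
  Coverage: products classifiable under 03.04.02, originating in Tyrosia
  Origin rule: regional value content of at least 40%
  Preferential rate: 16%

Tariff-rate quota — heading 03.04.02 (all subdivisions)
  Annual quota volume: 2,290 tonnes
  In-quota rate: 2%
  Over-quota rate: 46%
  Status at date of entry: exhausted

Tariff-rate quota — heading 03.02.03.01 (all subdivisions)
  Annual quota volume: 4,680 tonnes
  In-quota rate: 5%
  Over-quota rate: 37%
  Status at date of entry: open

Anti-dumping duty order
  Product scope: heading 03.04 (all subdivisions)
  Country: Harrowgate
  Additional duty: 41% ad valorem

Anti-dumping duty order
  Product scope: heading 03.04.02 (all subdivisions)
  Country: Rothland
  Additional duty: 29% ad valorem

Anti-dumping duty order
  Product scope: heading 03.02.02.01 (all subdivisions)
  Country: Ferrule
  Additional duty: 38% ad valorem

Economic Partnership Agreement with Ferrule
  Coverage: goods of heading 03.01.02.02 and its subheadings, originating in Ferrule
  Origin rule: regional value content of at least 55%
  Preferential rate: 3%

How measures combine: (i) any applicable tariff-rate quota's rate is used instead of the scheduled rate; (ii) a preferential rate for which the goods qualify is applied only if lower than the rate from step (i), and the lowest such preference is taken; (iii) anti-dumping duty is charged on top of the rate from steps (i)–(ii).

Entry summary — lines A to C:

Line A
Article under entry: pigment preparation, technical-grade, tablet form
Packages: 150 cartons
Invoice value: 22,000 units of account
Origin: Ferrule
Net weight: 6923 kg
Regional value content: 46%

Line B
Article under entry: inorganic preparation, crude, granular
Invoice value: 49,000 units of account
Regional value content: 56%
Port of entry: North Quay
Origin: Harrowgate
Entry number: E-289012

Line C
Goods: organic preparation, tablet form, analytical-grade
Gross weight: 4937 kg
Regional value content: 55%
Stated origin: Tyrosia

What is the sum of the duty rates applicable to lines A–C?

55%

Line A: pigment → 03.02; tablet form → 03.02.03; technical-grade → 03.02.03.02. Scheduled 3%. Ferrule agreement on 03.01.02.02: 03.02.03.02 not covered. → 3%.
Line B: inorganic → 03.01; granular → 03.01.01; crude → 03.01.01.03. Scheduled 36%. Harrowgate agreement on 03.01.02.01: 03.01.01.03 not covered. → 36%.
Line C: organic → 03.04; tablet form → 03.04.02; analytical-grade → 03.04.02.02. Scheduled 28%. quota on 03.04.02 exhausted → over-quota 46%; Tyrosia agreement on 03.04.02: RVC ≥ 40% → 16% available; preferential 16%. → 16%.
Sum: 3% + 36% + 16% = 55%.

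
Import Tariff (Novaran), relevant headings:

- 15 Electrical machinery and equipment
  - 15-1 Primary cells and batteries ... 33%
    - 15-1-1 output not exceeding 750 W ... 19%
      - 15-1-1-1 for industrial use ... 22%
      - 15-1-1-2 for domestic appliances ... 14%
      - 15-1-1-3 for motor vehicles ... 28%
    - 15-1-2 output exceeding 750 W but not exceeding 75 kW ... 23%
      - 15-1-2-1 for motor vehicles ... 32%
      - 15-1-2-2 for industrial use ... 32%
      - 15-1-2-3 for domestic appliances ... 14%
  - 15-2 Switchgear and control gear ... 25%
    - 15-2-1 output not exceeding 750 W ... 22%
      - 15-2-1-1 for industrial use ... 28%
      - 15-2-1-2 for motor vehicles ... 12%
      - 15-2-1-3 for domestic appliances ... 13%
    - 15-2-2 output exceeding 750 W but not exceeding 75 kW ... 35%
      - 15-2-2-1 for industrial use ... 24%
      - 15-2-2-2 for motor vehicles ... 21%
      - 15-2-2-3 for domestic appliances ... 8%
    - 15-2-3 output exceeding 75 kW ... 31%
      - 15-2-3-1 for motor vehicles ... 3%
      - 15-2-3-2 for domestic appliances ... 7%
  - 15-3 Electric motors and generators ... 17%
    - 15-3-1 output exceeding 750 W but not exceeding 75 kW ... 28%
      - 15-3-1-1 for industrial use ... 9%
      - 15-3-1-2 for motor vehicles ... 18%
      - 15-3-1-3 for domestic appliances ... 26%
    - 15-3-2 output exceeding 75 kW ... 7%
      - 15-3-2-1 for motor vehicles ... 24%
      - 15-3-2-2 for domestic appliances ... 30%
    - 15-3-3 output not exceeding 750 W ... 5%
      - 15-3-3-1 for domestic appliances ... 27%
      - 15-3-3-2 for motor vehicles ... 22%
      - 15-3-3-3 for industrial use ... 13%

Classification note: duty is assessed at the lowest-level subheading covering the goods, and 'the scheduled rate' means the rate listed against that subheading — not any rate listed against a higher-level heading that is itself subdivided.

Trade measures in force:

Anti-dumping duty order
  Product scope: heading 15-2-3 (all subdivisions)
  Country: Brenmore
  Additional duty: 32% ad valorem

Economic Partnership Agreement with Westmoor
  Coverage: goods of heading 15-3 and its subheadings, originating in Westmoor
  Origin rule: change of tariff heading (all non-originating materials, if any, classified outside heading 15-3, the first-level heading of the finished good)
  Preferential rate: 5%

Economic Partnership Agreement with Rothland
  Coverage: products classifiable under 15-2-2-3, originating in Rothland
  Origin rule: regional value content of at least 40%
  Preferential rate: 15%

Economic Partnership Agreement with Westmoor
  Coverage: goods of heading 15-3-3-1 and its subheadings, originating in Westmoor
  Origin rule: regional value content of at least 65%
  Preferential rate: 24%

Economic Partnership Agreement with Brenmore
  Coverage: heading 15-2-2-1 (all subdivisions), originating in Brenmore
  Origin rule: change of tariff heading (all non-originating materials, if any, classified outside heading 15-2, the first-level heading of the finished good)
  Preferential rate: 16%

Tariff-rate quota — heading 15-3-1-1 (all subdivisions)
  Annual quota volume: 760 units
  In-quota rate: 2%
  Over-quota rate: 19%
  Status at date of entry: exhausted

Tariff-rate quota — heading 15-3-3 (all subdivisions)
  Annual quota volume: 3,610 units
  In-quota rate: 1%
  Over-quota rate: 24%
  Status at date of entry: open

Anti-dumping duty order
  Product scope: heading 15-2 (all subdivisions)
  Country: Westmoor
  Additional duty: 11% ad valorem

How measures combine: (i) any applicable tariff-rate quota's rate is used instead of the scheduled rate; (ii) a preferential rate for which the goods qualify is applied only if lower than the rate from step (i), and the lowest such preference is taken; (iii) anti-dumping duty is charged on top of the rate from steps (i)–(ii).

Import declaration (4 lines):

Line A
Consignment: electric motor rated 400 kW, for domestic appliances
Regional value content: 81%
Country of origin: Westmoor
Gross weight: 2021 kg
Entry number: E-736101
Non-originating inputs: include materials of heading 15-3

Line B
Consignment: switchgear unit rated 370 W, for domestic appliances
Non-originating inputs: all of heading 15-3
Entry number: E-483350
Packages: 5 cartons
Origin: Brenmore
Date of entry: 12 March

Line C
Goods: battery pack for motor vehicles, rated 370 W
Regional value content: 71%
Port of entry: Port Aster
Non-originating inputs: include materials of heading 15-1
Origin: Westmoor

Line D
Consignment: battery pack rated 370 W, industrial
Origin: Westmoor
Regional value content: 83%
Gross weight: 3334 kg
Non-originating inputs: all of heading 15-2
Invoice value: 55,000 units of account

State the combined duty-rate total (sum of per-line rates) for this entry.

93%

Line A: electric motor → 15-3; rated 400 kW → 15-3-2; for domestic appliances → 15-3-2-2. Scheduled 30%. Westmoor agreement on 15-3: CTH not met; Westmoor agreement on 15-3-3-1: 15-3-2-2 not covered. → 30%.
Line B: switchgear unit → 15-2; rated 370 W → 15-2-1; for domestic appliances → 15-2-1-3. Scheduled 13%. Brenmore agreement on 15-2-2-1: 15-2-1-3 not covered. → 13%.
Line C: battery pack → 15-1; rated 370 W → 15-1-1; for motor vehicles → 15-1-1-3. Scheduled 28%. Westmoor agreement on 15-3: 15-1-1-3 not covered; Westmoor agreement on 15-3-3-1: 15-1-1-3 not covered. → 28%.
Line D: battery pack → 15-1; rated 370 W → 15-1-1; industrial → 15-1-1-1. Scheduled 22%. Westmoor agreement on 15-3: 15-1-1-1 not covered; Westmoor agreement on 15-3-3-1: 15-1-1-1 not covered. → 22%.
Sum: 30% + 13% + 28% + 22% = 93%.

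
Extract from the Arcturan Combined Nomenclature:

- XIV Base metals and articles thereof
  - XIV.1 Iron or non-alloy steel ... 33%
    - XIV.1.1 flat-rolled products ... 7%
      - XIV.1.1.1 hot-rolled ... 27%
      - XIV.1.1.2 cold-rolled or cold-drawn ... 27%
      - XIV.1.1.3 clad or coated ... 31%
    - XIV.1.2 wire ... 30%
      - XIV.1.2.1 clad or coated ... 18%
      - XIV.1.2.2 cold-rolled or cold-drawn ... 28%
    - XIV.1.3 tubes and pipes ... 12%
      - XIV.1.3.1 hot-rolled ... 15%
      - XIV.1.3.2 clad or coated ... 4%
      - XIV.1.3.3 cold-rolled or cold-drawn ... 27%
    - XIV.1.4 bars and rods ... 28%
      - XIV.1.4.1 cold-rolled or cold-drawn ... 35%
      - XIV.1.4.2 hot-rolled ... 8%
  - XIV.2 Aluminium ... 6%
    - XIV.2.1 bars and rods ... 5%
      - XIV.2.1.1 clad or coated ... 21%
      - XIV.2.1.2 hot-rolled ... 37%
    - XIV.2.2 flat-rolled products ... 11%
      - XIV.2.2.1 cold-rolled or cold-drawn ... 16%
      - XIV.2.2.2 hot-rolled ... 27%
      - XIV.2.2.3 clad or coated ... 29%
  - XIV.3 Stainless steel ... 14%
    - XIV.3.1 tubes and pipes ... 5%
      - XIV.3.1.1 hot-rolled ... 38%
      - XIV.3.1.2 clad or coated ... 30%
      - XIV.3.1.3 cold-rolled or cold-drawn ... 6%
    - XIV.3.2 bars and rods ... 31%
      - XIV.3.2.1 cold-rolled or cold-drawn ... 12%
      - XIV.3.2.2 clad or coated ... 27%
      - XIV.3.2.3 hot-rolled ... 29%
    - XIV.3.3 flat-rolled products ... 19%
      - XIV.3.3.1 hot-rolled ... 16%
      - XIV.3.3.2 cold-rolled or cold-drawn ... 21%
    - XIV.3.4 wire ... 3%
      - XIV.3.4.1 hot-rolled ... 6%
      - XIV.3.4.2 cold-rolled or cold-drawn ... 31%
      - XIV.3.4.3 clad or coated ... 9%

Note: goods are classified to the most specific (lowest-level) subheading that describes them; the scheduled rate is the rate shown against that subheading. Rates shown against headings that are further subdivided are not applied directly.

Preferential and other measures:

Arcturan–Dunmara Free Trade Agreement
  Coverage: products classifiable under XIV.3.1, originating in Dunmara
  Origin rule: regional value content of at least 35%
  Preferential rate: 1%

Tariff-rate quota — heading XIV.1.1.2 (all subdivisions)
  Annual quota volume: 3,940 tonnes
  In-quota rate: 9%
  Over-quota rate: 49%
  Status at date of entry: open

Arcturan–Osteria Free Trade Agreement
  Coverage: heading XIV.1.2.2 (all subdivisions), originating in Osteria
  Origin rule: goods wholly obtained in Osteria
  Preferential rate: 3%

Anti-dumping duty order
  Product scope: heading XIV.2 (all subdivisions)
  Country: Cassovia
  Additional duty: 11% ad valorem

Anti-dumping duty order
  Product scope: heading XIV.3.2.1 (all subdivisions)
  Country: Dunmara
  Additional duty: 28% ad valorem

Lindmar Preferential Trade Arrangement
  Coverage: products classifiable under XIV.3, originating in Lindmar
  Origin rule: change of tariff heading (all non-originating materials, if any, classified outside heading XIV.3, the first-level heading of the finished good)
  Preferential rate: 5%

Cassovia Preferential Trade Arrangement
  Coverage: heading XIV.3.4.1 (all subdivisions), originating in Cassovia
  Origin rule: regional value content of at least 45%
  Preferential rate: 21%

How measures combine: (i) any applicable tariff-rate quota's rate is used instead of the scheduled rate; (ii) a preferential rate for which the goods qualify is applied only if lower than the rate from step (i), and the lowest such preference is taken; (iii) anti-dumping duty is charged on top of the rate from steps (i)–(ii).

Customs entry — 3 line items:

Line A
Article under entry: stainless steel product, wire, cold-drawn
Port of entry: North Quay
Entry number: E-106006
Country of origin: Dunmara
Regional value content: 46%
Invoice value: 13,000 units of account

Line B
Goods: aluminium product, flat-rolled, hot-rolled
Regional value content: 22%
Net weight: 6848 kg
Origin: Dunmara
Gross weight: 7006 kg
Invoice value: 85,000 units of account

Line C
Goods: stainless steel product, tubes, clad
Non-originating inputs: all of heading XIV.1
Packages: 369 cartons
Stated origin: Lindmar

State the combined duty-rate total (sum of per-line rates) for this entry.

Line A: stainless steel → XIV.3; wire → XIV.3.4; cold-drawn → XIV.3.4.2. Scheduled 31%. Dunmara agreement on XIV.3.1: XIV.3.4.2 not covered. → 31%.
Line B: aluminium → XIV.2; flat-rolled → XIV.2.2; hot-rolled → XIV.2.2.2. Scheduled 27%. Dunmara agreement on XIV.3.1: XIV.2.2.2 not covered. → 27%.
Line C: stainless steel → XIV.3; tubes → XIV.3.1; clad → XIV.3.1.2. Scheduled 30%. Lindmar agreement on XIV.3: CTH met → 5% available; preferential 5%. → 5%.
Sum: 31% + 27% + 5% = 63%.

63%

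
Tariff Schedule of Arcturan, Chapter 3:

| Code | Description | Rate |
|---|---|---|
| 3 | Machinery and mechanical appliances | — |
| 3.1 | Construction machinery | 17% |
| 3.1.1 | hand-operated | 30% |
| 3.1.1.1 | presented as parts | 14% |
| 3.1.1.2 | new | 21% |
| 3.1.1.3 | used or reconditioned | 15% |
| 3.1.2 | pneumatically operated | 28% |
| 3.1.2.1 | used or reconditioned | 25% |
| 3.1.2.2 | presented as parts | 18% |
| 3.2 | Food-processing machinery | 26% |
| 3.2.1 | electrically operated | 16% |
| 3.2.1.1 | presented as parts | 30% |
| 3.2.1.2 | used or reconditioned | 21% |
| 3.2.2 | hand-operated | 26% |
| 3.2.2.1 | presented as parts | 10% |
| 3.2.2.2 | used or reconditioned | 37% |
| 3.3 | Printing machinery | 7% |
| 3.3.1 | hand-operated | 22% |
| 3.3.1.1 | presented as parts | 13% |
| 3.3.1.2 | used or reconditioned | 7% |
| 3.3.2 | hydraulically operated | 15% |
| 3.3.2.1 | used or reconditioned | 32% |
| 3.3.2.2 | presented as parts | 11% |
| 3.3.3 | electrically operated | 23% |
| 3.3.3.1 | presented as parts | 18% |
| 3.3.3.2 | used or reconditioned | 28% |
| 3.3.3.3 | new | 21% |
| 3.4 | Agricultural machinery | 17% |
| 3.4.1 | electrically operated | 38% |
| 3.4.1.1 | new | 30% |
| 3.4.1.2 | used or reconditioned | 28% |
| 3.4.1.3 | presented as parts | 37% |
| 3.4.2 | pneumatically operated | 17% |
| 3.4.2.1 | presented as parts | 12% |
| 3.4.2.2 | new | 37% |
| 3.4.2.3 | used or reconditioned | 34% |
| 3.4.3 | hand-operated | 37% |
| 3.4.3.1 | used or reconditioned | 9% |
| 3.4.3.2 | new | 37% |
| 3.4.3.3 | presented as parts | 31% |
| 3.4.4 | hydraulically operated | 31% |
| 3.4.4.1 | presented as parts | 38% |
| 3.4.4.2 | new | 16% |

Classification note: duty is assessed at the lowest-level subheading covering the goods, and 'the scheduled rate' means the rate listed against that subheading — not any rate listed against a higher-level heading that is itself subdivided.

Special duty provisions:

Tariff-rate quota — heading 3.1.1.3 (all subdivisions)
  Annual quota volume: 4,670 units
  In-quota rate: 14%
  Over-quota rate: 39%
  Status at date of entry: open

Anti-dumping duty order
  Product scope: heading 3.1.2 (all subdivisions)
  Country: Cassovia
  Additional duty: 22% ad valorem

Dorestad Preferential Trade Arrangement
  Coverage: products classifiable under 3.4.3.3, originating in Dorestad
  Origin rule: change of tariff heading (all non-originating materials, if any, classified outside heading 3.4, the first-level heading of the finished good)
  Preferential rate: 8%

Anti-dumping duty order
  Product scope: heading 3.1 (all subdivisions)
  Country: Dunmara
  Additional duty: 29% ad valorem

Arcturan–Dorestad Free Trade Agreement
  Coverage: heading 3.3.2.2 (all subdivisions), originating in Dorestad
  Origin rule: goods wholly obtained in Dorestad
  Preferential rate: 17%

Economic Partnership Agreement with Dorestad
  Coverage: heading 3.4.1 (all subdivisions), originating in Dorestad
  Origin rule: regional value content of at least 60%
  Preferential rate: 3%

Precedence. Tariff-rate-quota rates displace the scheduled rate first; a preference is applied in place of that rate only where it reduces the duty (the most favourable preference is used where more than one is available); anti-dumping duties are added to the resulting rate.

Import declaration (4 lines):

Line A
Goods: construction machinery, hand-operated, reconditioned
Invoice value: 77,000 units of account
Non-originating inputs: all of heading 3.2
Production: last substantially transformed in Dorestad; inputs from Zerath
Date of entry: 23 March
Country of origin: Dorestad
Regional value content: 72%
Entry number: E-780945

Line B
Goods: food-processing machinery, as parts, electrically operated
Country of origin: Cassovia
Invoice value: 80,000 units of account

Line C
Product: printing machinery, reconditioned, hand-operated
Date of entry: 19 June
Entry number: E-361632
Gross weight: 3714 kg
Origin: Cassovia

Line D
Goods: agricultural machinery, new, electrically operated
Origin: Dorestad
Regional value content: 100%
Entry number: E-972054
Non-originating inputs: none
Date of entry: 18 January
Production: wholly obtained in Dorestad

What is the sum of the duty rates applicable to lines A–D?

Line A: construction → 3.1; hand-operated → 3.1.1; reconditioned → 3.1.1.3. Scheduled 15%. quota on 3.1.1.3 open → in-quota 14%; Dorestad agreement on 3.4.3.3: 3.1.1.3 not covered; Dorestad agreement on 3.3.2.2: 3.1.1.3 not covered; Dorestad agreement on 3.4.1: 3.1.1.3 not covered. → 14%.
Line B: food-processing → 3.2; electrically operated → 3.2.1; as parts → 3.2.1.1. Scheduled 30%. No special measure applies. → 30%.
Line C: printing → 3.3; hand-operated → 3.3.1; reconditioned → 3.3.1.2. Scheduled 7%. No special measure applies. → 7%.
Line D: agricultural → 3.4; electrically operated → 3.4.1; new → 3.4.1.1. Scheduled 30%. Dorestad agreement on 3.4.3.3: 3.4.1.1 not covered; Dorestad agreement on 3.3.2.2: 3.4.1.1 not covered; Dorestad agreement on 3.4.1: RVC ≥ 60% → 3% available; preferential 3%. → 3%.
Sum: 14% + 30% + 7% + 3% = 54%.

54%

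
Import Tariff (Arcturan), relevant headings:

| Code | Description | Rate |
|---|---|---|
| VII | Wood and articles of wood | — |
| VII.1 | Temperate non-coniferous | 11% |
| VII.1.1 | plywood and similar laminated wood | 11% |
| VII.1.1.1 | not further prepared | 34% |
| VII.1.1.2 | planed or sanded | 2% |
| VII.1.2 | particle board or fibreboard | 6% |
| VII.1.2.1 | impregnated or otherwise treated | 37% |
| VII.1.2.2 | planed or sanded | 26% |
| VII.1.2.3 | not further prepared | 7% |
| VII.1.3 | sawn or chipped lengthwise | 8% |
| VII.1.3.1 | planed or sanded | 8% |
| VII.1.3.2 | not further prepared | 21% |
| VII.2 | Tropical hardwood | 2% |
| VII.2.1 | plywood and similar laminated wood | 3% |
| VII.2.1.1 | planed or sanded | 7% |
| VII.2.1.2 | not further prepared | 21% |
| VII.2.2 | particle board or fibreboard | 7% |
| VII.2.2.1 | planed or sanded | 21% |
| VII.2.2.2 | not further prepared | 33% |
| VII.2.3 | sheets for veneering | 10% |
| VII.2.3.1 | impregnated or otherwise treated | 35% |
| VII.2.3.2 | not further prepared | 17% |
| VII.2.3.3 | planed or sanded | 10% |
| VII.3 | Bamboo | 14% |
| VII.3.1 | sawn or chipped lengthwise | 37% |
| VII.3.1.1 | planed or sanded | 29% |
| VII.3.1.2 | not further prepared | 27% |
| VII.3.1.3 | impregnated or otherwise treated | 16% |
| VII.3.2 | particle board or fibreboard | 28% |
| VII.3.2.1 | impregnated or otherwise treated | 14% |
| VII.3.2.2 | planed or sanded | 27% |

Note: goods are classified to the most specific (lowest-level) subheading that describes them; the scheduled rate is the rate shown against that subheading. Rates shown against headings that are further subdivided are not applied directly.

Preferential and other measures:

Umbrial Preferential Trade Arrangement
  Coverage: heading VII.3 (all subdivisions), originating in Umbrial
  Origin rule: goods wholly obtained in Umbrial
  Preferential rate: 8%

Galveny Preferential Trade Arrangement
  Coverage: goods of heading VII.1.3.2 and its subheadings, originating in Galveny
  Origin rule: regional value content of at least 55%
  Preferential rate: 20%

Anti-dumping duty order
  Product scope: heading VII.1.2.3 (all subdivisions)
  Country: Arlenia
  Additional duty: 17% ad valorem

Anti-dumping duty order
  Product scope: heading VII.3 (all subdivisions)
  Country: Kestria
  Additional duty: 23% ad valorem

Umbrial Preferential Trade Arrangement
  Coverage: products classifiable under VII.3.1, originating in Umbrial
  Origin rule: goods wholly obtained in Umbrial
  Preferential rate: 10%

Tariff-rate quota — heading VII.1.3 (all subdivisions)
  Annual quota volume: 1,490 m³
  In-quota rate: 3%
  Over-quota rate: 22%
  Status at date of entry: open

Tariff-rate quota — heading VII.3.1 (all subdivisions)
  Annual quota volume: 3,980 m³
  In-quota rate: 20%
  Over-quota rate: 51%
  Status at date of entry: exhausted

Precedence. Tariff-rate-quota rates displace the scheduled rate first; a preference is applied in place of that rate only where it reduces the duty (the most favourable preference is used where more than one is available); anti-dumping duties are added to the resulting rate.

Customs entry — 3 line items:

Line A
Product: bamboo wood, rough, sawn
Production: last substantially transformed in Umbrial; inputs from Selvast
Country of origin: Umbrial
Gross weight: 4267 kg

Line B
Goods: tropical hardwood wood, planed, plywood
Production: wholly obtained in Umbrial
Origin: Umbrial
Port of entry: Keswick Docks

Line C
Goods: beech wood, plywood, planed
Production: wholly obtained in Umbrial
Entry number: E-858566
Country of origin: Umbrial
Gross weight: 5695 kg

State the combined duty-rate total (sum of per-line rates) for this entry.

Line A: bamboo → VII.3; sawn → VII.3.1; rough → VII.3.1.2. Scheduled 27%. quota on VII.3.1 exhausted → over-quota 51%; Umbrial agreement on VII.3: not wholly obtained; Umbrial agreement on VII.3.1: not wholly obtained. → 51%.
Line B: tropical hardwood → VII.2; plywood → VII.2.1; planed → VII.2.1.1. Scheduled 7%. Umbrial agreement on VII.3: VII.2.1.1 not covered; Umbrial agreement on VII.3.1: VII.2.1.1 not covered. → 7%.
Line C: beech → VII.1; plywood → VII.1.1; planed → VII.1.1.2. Scheduled 2%. Umbrial agreement on VII.3: VII.1.1.2 not covered; Umbrial agreement on VII.3.1: VII.1.1.2 not covered. → 2%.
Sum: 51% + 7% + 2% = 60%.

60%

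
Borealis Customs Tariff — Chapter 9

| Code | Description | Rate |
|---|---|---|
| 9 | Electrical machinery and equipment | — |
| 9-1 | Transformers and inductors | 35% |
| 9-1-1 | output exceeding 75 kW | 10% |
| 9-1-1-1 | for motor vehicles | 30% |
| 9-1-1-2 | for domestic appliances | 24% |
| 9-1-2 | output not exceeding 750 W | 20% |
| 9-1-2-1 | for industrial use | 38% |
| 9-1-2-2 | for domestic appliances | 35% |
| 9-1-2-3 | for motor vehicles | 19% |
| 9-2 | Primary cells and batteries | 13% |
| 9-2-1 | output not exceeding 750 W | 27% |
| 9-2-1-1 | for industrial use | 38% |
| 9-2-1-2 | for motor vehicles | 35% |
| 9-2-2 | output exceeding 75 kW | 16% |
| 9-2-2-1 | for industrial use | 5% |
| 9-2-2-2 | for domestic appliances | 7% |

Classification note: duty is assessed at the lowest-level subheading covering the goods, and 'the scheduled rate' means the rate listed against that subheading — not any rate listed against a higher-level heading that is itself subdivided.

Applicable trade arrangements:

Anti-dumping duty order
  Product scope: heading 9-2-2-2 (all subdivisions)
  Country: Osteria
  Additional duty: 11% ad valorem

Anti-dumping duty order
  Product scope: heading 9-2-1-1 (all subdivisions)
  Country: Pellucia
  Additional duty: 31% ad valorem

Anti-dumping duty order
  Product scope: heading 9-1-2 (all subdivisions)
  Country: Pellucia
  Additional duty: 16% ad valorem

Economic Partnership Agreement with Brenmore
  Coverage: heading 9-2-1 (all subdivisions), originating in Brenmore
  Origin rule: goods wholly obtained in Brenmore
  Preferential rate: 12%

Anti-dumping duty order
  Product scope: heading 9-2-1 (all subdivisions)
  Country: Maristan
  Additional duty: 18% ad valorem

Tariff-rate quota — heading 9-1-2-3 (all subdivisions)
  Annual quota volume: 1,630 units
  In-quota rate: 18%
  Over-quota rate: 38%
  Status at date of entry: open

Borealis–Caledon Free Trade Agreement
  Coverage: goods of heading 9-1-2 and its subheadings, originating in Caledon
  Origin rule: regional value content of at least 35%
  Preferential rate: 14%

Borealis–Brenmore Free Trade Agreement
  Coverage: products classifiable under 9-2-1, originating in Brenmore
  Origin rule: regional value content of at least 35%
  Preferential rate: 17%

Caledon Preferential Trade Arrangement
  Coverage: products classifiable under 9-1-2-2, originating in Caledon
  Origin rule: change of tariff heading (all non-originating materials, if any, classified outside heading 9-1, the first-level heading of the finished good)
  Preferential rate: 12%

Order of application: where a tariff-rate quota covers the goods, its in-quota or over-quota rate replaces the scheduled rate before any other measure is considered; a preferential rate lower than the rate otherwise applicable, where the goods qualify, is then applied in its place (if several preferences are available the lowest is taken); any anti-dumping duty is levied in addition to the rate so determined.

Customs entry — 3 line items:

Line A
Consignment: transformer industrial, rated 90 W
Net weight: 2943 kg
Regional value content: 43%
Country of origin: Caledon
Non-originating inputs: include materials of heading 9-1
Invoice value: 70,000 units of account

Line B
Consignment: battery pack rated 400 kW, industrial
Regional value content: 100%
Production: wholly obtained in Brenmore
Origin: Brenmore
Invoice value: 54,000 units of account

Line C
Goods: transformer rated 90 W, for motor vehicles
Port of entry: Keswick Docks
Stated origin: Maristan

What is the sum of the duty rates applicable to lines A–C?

Line A: transformer → 9-1; rated 90 W → 9-1-2; industrial → 9-1-2-1. Scheduled 38%. Caledon agreement on 9-1-2: RVC ≥ 35% → 14% available; Caledon agreement on 9-1-2-2: 9-1-2-1 not covered; preferential 14%. → 14%.
Line B: battery pack → 9-2; rated 400 kW → 9-2-2; industrial → 9-2-2-1. Scheduled 5%. Brenmore agreement on 9-2-1: 9-2-2-1 not covered; Brenmore agreement on 9-2-1: 9-2-2-1 not covered. → 5%.
Line C: transformer → 9-1; rated 90 W → 9-1-2; for motor vehicles → 9-1-2-3. Scheduled 19%. quota on 9-1-2-3 open → in-quota 18%. → 18%.
Sum: 14% + 5% + 18% = 37%.

37%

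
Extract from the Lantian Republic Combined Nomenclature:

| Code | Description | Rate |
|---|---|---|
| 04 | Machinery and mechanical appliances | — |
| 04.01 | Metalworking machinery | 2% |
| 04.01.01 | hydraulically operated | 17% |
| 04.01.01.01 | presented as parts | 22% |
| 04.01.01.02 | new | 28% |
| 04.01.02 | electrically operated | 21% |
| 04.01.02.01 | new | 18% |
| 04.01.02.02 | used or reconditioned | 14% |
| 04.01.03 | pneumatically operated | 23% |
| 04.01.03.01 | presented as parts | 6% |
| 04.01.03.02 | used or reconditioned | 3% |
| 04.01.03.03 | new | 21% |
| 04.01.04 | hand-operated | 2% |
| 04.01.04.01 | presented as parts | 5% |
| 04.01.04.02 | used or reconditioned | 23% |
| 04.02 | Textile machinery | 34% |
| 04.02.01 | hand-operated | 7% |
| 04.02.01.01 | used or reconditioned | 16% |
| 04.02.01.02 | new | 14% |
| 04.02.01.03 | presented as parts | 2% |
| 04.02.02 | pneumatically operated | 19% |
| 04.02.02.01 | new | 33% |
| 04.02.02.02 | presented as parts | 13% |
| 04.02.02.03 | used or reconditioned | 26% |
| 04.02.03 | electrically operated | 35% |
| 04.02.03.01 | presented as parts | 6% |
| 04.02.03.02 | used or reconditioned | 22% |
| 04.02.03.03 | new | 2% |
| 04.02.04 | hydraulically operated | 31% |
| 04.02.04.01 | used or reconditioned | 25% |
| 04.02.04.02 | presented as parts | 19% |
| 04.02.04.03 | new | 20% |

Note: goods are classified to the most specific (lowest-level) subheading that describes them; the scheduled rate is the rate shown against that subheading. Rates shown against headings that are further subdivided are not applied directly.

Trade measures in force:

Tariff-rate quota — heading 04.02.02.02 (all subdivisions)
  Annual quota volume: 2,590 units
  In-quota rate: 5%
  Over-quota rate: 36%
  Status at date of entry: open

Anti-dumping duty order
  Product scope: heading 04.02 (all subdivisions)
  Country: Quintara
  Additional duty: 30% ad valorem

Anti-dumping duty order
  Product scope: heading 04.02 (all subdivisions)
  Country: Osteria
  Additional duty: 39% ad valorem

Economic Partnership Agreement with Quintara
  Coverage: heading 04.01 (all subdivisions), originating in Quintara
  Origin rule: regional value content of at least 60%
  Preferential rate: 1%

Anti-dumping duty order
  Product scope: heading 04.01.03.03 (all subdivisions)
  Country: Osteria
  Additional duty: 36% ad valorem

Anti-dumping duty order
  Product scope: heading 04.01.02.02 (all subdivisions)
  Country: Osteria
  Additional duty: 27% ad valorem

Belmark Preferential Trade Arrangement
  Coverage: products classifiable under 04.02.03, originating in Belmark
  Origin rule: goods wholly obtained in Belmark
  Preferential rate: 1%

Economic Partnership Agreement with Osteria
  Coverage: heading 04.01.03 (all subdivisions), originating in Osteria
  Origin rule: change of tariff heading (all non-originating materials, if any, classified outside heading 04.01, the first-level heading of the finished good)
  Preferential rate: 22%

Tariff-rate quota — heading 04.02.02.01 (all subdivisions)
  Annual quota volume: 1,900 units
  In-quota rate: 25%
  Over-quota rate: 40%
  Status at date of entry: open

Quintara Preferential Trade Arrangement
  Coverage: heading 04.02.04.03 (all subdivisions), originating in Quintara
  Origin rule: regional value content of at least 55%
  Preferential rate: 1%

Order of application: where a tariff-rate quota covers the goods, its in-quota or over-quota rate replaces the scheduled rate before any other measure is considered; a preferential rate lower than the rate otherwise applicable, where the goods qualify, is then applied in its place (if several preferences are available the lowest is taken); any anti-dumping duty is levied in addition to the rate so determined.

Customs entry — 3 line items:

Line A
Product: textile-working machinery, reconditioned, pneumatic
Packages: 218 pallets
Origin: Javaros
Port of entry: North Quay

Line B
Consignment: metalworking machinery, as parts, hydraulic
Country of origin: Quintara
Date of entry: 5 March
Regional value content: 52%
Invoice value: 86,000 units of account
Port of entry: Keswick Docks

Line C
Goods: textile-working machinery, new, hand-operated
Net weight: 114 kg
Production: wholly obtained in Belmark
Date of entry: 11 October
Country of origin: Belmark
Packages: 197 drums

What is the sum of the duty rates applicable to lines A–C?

Line A: textile-working → 04.02; pneumatic → 04.02.02; reconditioned → 04.02.02.03. Scheduled 26%. No special measure applies. → 26%.
Line B: metalworking → 04.01; hydraulic → 04.01.01; as parts → 04.01.01.01. Scheduled 22%. Quintara agreement on 04.01: RVC < 60%; Quintara agreement on 04.02.04.03: 04.01.01.01 not covered. → 22%.
Line C: textile-working → 04.02; hand-operated → 04.02.01; new → 04.02.01.02. Scheduled 14%. Belmark agreement on 04.02.03: 04.02.01.02 not covered. → 14%.
Sum: 26% + 22% + 14% = 62%.

62%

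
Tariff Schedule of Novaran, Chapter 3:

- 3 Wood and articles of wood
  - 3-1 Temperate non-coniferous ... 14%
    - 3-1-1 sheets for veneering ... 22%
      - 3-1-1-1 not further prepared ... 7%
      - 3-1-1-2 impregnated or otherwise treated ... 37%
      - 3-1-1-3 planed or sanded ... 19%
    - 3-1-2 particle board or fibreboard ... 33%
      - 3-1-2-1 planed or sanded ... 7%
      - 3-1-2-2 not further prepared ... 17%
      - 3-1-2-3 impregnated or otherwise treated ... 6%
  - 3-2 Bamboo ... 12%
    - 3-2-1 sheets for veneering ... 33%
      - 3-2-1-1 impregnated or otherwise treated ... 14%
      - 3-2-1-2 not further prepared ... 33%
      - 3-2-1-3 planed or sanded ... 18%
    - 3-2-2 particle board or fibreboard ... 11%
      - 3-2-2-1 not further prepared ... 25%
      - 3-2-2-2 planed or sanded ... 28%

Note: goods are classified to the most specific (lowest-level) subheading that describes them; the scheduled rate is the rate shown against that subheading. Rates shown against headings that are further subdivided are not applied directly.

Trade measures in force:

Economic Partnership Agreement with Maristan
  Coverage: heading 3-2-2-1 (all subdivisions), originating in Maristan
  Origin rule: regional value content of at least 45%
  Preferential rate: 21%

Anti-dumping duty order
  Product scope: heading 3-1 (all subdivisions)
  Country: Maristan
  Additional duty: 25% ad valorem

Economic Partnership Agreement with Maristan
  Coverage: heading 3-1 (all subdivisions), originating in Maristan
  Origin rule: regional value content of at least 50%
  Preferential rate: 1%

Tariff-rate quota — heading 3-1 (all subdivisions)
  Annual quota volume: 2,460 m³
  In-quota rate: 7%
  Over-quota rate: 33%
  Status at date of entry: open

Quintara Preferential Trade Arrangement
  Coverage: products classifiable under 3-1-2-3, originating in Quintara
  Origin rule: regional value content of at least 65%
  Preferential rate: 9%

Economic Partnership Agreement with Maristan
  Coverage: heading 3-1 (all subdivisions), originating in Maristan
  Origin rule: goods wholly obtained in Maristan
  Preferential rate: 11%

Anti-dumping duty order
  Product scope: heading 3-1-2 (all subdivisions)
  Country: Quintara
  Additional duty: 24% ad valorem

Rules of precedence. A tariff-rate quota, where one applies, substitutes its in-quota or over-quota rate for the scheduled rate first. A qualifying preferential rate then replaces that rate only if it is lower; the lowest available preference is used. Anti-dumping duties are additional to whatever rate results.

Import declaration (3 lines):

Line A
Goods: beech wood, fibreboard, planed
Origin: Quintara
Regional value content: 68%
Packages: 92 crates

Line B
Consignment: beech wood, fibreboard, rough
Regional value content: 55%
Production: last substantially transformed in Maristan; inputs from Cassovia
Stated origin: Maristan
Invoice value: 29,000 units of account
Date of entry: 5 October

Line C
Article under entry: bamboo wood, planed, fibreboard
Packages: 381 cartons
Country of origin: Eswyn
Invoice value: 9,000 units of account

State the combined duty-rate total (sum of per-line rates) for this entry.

85%

Line A: beech → 3-1; fibreboard → 3-1-2; planed → 3-1-2-1. Scheduled 7%. quota on 3-1 open → in-quota 7%; Quintara agreement on 3-1-2-3: 3-1-2-1 not covered; anti-dumping (Quintara, 3-1-2): +24%; total 7% + 24% = 31%. → 31%.
Line B: beech → 3-1; fibreboard → 3-1-2; rough → 3-1-2-2. Scheduled 17%. quota on 3-1 open → in-quota 7%; Maristan agreement on 3-2-2-1: 3-1-2-2 not covered; Maristan agreement on 3-1: RVC ≥ 50% → 1% available; Maristan agreement on 3-1: not wholly obtained; preferential 1%; anti-dumping (Maristan, 3-1): +25%; total 1% + 25% = 26%. → 26%.
Line C: bamboo → 3-2; fibreboard → 3-2-2; planed → 3-2-2-2. Scheduled 28%. No special measure applies. → 28%.
Sum: 31% + 26% + 28% = 85%.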